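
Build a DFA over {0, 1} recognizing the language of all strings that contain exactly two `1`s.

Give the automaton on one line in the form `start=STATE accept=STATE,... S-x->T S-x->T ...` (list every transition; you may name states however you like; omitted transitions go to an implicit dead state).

Only the number of `1`s matters, and only up to 3. Make a chain s0 → s1 → s2 → s3 advanced by each `1` (with s3 absorbing); every other symbol self-loops. The accepting set is {s2}.
4 states suffice.
        0   1  
>  s0   s0  s1 
   s1   s1  s2 
 * s2   s2  s3 
   s3   s3  s3 
(> = start, * = accepting)

start=s0 accept=s2 s0-0->s0 s0-1->s1 s1-0->s1 s1-1->s2 s2-0->s2 s2-1->s3 s3-0->s3 s3-1->s3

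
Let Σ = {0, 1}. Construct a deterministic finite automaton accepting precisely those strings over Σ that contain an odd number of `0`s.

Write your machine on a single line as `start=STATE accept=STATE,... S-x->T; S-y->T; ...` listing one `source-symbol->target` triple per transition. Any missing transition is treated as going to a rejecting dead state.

start=q0; accept=q1; q0-0->q1; q0-1->q0; q1-0->q0; q1-1->q1

Keep the running count of `0`s modulo 2: each `0` advances along the cycle q0 → q1 → q0 while other symbols loop. Accept at q1.
2 states suffice.
        0   1  
>  q0   q1  q0 
 * q1   q0  q1 
(> = start, * = accepting)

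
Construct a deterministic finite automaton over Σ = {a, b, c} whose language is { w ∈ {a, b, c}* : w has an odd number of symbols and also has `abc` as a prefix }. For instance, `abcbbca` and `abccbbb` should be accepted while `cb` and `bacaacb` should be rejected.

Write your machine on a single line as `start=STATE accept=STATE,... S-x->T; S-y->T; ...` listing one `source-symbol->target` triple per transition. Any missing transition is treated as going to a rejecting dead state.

start=q0; accept=q5; q0-a->q1; q0-b->q2; q0-c->q2; q1-a->q3; q1-b->q4; q1-c->q3; q2-a->q3; q2-b->q3; q2-c->q3; q3-a->q2; q3-b->q2; q3-c->q2; q4-a->q2; q4-b->q2; q4-c->q5; q5-a->q6; q5-b->q6; q5-c->q6; q6-a->q5; q6-b->q5; q6-c->q5

Run two small machines in parallel and take their product. One (2 states) tracks the input length modulo 2; the other (5 states) tracks whether the input so far still matches the prefix `abc`. Each combined state is a pair, one component from each; accept when both components accept.
A 7-state machine:
        a   b   c  
>  q0   q1  q2  q2 
   q1   q3  q4  q3 
   q2   q3  q3  q3 
   q3   q2  q2  q2 
   q4   q2  q2  q5 
 * q5   q6  q6  q6 
   q6   q5  q5  q5 
(> = start, * = accepting)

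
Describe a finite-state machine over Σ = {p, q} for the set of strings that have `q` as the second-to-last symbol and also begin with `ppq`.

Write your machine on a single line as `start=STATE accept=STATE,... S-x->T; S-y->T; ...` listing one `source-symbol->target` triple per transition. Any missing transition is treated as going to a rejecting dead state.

Build one automaton per condition and run them in lockstep. One (7 states) tracks the last 2 symbols read; the other (5 states) tracks whether the input so far still matches the prefix `ppq`. Each combined state is a pair, one component from each; accept when both components accept.
          p    q  
>  S0     S1   S2 
   S1     S3   S4 
   S2     S5   S6 
   S3     S7   S8 
   S4     S5   S6 
   S5     S7   S4 
   S6     S5   S6 
   S7     S7   S4 
   S8     S9  S10 
 * S9    S11   S8 
 * S10    S9  S10 
   S11   S11   S8 
(> = start, * = accepting)

start=S0; accept=S9,S10; S0-p->S1; S0-q->S2; S1-p->S3; S1-q->S4; S2-p->S5; S2-q->S6; S3-p->S7; S3-q->S8; S4-p->S5; S4-q->S6; S5-p->S7; S5-q->S4; S6-p->S5; S6-q->S6; S7-p->S7; S7-q->S4; S8-p->S9; S8-q->S10; S9-p->S11; S9-q->S8; S10-p->S9; S10-q->S10; S11-p->S11; S11-q->S8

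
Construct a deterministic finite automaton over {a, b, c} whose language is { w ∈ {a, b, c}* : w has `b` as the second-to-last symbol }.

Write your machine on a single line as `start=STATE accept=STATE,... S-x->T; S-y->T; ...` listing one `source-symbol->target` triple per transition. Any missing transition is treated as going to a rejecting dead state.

start=q0; accept=q7,q8,q9; q0-a->q1; q0-b->q2; q0-c->q3; q1-a->q4; q1-b->q5; q1-c->q6; q2-a->q7; q2-b->q8; q2-c->q9; q3-a->q10; q3-b->q11; q3-c->q12; q4-a->q4; q4-b->q5; q4-c->q6; q5-a->q7; q5-b->q8; q5-c->q9; q6-a->q10; q6-b->q11; q6-c->q12; q7-a->q4; q7-b->q5; q7-c->q6; q8-a->q7; q8-b->q8; q8-c->q9; q9-a->q10; q9-b->q11; q9-c->q12; q10-a->q4; q10-b->q5; q10-c->q6; q11-a->q7; q11-b->q8; q11-c->q9; q12-a->q10; q12-b->q11; q12-c->q12

Because acceptance depends on a position counted from the end, the machine has to buffer the most recent 2 symbols. Make each state the string of the last up-to-2 symbols read; on input `x` shift the window left and append `x`. Accept when the buffered window has length 2 and begins with `b`.
          a    b    c  
>  q0     q1   q2   q3 
   q1     q4   q5   q6 
   q2     q7   q8   q9 
   q3    q10  q11  q12 
   q4     q4   q5   q6 
   q5     q7   q8   q9 
   q6    q10  q11  q12 
 * q7     q4   q5   q6 
 * q8     q7   q8   q9 
 * q9    q10  q11  q12 
   q10    q4   q5   q6 
   q11    q7   q8   q9 
   q12   q10  q11  q12 
(> = start, * = accepting)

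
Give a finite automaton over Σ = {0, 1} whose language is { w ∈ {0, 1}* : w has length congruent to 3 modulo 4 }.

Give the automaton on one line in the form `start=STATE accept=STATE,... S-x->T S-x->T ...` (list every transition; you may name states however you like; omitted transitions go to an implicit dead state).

start=q0 accept=q3 q0-0->q1 q0-1->q1 q1-0->q2 q1-1->q2 q2-0->q3 q2-1->q3 q3-0->q0 q3-1->q0

Only the length mod 4 matters, so use a 4-cycle: from any state, every input symbol moves to the next state, wrapping q3 back to q0. Mark q3 accepting.
        0   1  
>  q0   q1  q1 
   q1   q2  q2 
   q2   q3  q3 
 * q3   q0  q0 
(> = start, * = accepting)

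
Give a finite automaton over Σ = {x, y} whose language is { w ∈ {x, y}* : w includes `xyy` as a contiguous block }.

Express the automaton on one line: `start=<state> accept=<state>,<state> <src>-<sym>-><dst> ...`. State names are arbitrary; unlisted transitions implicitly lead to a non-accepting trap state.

States s0..s2 record the length of the longest prefix of `xyy` that matches the current input suffix. Reaching s3 means `xyy` has been seen, and we stay there forever. Accept from s3.
With 4 states:
        x   y  
>  s0   s1  s0 
   s1   s1  s2 
   s2   s1  s3 
 * s3   s3  s3 
(> = start, * = accepting)

start=s0 accept=s3 s0-x->s1 s0-y->s0 s1-x->s1 s1-y->s2 s2-x->s1 s2-y->s3 s3-x->s3 s3-y->s3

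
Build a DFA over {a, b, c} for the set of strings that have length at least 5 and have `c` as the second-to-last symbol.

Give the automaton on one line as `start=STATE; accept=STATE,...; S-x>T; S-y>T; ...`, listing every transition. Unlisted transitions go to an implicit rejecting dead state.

start=S0; accept=S5,S6; S0-a>S1; S0-b>S1; S0-c>S1; S1-a>S2; S1-b>S2; S1-c>S2; S2-a>S3; S2-b>S3; S2-c>S3; S3-a>S3; S3-b>S3; S3-c>S4; S4-a>S5; S4-b>S5; S4-c>S6; S5-a>S3; S5-b>S3; S5-c>S4; S6-a>S5; S6-b>S5; S6-c>S6

Build one automaton per condition and run them in lockstep. One (7 states) tracks the input length, saturating at 6; the other (13 states) tracks the last 2 symbols read. Each combined state is a pair, one component from each; accept when both components accept. After merging equivalent states the machine shrinks.
A 7-state machine:
        a   b   c  
>  S0   S1  S1  S1 
   S1   S2  S2  S2 
   S2   S3  S3  S3 
   S3   S3  S3  S4 
   S4   S5  S5  S6 
 * S5   S3  S3  S4 
 * S6   S5  S5  S6 
(> = start, * = accepting)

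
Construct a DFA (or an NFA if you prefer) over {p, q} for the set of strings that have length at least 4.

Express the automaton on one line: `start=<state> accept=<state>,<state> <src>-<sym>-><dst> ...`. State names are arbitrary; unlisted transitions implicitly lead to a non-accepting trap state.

We only need to distinguish lengths 0, 1, …, 4, and '>4'. Chain A → B → C → D → E → F on every symbol, with F looping. Accepting states: {E, F}.
With 6 states:
       p  q 
>  A   B  B 
   B   C  C 
   C   D  D 
   D   E  E 
 * E   F  F 
 * F   F  F 
(> = start, * = accepting)

start=A accept=E,F A-p->B A-q->B B-p->C B-q->C C-p->D C-q->D D-p->E D-q->E E-p->F E-q->F F-p->F F-q->F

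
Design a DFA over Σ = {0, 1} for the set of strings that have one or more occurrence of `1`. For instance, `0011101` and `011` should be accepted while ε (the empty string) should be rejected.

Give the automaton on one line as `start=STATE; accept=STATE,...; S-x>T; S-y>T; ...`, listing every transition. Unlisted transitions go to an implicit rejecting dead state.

Only the number of `1`s matters, and only up to 2. Make a chain A → B → C advanced by each `1` (with C absorbing); every other symbol self-loops. The accepting set is {B, C}.
A 3-state machine:
       0  1 
>  A   A  B 
 * B   B  C 
 * C   C  C 
(> = start, * = accepting)

start=A; accept=B,C; A-0>A; A-1>B; B-0>B; B-1>C; C-0>C; C-1>C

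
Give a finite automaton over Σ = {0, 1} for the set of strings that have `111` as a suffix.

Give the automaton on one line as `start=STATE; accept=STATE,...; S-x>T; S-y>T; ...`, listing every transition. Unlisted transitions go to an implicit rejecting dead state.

start=q0; accept=q3; q0-0>q0; q0-1>q1; q1-0>q0; q1-1>q2; q2-0>q0; q2-1>q3; q3-0>q0; q3-1>q3

Remember how much of `111` the current input suffix matches. State q0 means no match yet; q1 means the last symbol is `1`; q2 means the last 2 symbols are `11`; q3 means the last 3 symbols are `111`. Only q3 accepts. On a mismatch, fall back to the longest proper suffix that is still a prefix of `111`.
4 states suffice.
        0   1  
>  q0   q0  q1 
   q1   q0  q2 
   q2   q0  q3 
 * q3   q0  q3 
(> = start, * = accepting)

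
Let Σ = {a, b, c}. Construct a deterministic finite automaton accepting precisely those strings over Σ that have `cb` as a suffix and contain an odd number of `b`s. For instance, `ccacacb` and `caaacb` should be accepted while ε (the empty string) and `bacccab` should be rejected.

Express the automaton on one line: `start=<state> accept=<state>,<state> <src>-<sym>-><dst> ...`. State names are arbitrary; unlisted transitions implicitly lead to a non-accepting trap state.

Build one automaton per condition and run them in lockstep. One (3 states) tracks how much of the suffix `cb` has currently been matched; the other (2 states) tracks the count of `b`s modulo 2. Each combined state is a pair, one component from each; accept when both components accept. After merging equivalent states the machine shrinks.
A 4-state machine:
        a   b   c  
>  S0   S0  S1  S2 
   S1   S1  S0  S1 
   S2   S0  S3  S2 
 * S3   S1  S0  S1 
(> = start, * = accepting)

start=S0 accept=S3 S0-a->S0 S0-b->S1 S0-c->S2 S1-a->S1 S1-b->S0 S1-c->S1 S2-a->S0 S2-b->S3 S2-c->S2 S3-a->S1 S3-b->S0 S3-c->S1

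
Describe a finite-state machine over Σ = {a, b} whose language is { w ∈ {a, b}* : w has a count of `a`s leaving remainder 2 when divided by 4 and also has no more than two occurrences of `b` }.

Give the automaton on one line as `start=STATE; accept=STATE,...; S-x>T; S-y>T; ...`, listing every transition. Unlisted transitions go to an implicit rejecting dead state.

Run two small machines in parallel and take their product. One (4 states) tracks the count of `a`s modulo 4; the other (4 states) tracks the count of `b`s, saturating at 3. Each combined state is a pair, one component from each; accept when both components accept. After merging equivalent states the machine shrinks.
13 states suffice.
          a    b  
>  q0     q1   q2 
   q1     q3   q4 
   q2     q4   q5 
 * q3     q6   q7 
   q4     q7   q8 
   q5     q8   q9 
   q6     q0  q10 
 * q7    q10  q11 
   q8    q11   q9 
   q9     q9   q9 
   q10    q2  q12 
 * q11   q12   q9 
   q12    q5   q9 
(> = start, * = accepting)

start=q0; accept=q3,q7,q11; q0-a>q1; q0-b>q2; q1-a>q3; q1-b>q4; q2-a>q4; q2-b>q5; q3-a>q6; q3-b>q7; q4-a>q7; q4-b>q8; q5-a>q8; q5-b>q9; q6-a>q0; q6-b>q10; q7-a>q10; q7-b>q11; q8-a>q11; q8-b>q9; q9-a>q9; q9-b>q9; q10-a>q2; q10-b>q12; q11-a>q12; q11-b>q9; q12-a>q5; q12-b>q9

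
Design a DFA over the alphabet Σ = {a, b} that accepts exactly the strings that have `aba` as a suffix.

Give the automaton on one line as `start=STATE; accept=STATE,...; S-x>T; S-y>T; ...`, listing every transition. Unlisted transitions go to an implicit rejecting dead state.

start=q0; accept=q3; q0-a>q1; q0-b>q0; q1-a>q1; q1-b>q2; q2-a>q3; q2-b>q0; q3-a>q1; q3-b>q2

Let each state record the length of the longest suffix of the input read so far that is also a prefix of `aba`. q1 means the last symbol is `a`; q2 means the last 2 symbols are `ab`; q3 means the last 3 symbols are `aba`. Accept only at q3, where the string currently ends in `aba`.
With 4 states:
        a   b  
>  q0   q1  q0 
   q1   q1  q2 
   q2   q3  q0 
 * q3   q1  q2 
(> = start, * = accepting)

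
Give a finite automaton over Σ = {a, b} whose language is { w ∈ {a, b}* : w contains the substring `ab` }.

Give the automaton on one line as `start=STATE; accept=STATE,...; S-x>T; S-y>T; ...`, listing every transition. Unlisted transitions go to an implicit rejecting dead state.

start=q0; accept=q2; q0-a>q1; q0-b>q0; q1-a>q1; q1-b>q2; q2-a>q2; q2-b>q2

States q0..q1 record the length of the longest prefix of `ab` that matches the current input suffix. Reaching q2 means `ab` has been seen, and we stay there forever. Accept from q2.
A 3-state machine:
        a   b  
>  q0   q1  q0 
   q1   q1  q2 
 * q2   q2  q2 
(> = start, * = accepting)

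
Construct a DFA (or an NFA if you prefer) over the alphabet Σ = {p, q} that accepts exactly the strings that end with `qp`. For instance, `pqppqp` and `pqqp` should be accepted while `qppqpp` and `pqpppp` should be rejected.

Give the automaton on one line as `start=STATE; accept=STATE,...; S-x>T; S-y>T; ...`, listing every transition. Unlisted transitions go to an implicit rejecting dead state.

Remember how much of `qp` the current input suffix matches. State S0 means no match yet; S1 means the last symbol is `q`; S2 means the last 2 symbols are `qp`. Only S2 accepts. On a mismatch, fall back to the longest proper suffix that is still a prefix of `qp`.
        p   q  
>  S0   S0  S1 
   S1   S2  S1 
 * S2   S0  S1 
(> = start, * = accepting)

start=S0; accept=S2; S0-p>S0; S0-q>S1; S1-p>S2; S1-q>S1; S2-p>S0; S2-q>S1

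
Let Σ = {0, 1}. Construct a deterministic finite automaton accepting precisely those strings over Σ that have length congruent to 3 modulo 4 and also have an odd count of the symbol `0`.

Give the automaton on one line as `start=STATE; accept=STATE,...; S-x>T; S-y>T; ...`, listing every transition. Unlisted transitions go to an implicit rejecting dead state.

start=s0; accept=s5; s0-0>s1; s0-1>s2; s1-0>s3; s1-1>s4; s2-0>s4; s2-1>s3; s3-0>s5; s3-1>s6; s4-0>s6; s4-1>s5; s5-0>s0; s5-1>s7; s6-0>s7; s6-1>s0; s7-0>s2; s7-1>s1

Build one automaton per condition and run them in lockstep. The first has 4 states tracking the input length modulo 4; the second has 2 states tracking the count of `0`s modulo 2. A product state is a pair (one from each), accepting exactly when both do.
8 states suffice.
        0   1  
>  s0   s1  s2 
   s1   s3  s4 
   s2   s4  s3 
   s3   s5  s6 
   s4   s6  s5 
 * s5   s0  s7 
   s6   s7  s0 
   s7   s2  s1 
(> = start, * = accepting)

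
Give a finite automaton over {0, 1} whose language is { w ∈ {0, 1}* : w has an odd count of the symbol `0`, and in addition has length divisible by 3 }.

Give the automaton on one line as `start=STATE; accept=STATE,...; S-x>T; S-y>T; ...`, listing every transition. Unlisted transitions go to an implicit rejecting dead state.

start=q0; accept=q5; q0-0>q1; q0-1>q2; q1-0>q3; q1-1>q4; q2-0>q4; q2-1>q3; q3-0>q5; q3-1>q0; q4-0>q0; q4-1>q5; q5-0>q2; q5-1>q1

Run two small machines in parallel and take their product. One (2 states) tracks the count of `0`s modulo 2; the other (3 states) tracks the input length modulo 3. Each combined state is a pair, one component from each; accept when both components accept.
6 states suffice.
        0   1  
>  q0   q1  q2 
   q1   q3  q4 
   q2   q4  q3 
   q3   q5  q0 
   q4   q0  q5 
 * q5   q2  q1 
(> = start, * = accepting)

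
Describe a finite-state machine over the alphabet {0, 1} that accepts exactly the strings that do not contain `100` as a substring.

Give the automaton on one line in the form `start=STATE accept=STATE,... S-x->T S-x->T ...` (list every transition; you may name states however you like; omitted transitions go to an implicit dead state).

start=s0 accept=s0,s1,s2 s0-0->s0 s0-1->s1 s1-0->s2 s1-1->s1 s2-0->s3 s2-1->s1 s3-0->s3 s3-1->s3

Track partial matches of the forbidden pattern `100`. State s3 is a dead state reached once `100` has occurred; every other state accepts. s0 means no part of `100` is currently matched.
        0   1  
>* s0   s0  s1 
 * s1   s2  s1 
 * s2   s3  s1 
   s3   s3  s3 
(> = start, * = accepting)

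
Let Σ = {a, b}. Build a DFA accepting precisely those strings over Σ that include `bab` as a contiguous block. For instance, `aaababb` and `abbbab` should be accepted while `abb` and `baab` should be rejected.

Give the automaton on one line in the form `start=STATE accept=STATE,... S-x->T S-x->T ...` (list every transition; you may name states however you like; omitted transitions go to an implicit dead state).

start=q0 accept=q3 q0-a->q0 q0-b->q1 q1-a->q2 q1-b->q1 q2-a->q0 q2-b->q3 q3-a->q3 q3-b->q3

Track how much of `bab` has been matched so far: state q0 is no progress, q3 is the absorbing accept state reached once `bab` has occurred. Intermediate states record partial matches; on a mismatch, fall back to the longest reusable overlap.
        a   b  
>  q0   q0  q1 
   q1   q2  q1 
   q2   q0  q3 
 * q3   q3  q3 
(> = start, * = accepting)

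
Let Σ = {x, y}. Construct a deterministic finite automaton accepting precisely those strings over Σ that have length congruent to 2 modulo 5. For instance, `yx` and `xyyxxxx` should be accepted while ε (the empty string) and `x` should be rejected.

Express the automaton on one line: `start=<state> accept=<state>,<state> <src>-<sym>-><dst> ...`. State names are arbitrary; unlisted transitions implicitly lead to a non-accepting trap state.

Only the length mod 5 matters, so use a 5-cycle: from any state, every input symbol moves to the next state, wrapping q4 back to q0. Mark q2 accepting.
A 5-state machine:
        x   y  
>  q0   q1  q1 
   q1   q2  q2 
 * q2   q3  q3 
   q3   q4  q4 
   q4   q0  q0 
(> = start, * = accepting)

start=q0 accept=q2 q0-x->q1 q0-y->q1 q1-x->q2 q1-y->q2 q2-x->q3 q2-y->q3 q3-x->q4 q3-y->q4 q4-x->q0 q4-y->q0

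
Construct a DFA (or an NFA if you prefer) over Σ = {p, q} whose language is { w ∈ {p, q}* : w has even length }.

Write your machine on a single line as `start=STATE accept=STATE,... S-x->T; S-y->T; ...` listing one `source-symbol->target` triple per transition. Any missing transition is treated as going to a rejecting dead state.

start=A; accept=A; A-p->B; A-q->B; B-p->A; B-q->A

Only the length mod 2 matters, so use a 2-cycle: from any state, every input symbol moves to the next state, wrapping B back to A. Mark A accepting.
2 states suffice.
       p  q 
>* A   B  B 
   B   A  A 
(> = start, * = accepting)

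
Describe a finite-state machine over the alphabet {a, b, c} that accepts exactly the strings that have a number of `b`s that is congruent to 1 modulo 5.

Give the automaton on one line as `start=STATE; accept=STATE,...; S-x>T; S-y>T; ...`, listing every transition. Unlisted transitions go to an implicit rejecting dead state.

Keep the running count of `b`s modulo 5: each `b` advances along the cycle q0 → q1 → q2 → q3 → q4 → q0 while other symbols loop. Accept at q1.
        a   b   c  
>  q0   q0  q1  q0 
 * q1   q1  q2  q1 
   q2   q2  q3  q2 
   q3   q3  q4  q3 
   q4   q4  q0  q4 
(> = start, * = accepting)

start=q0; accept=q1; q0-a>q0; q0-b>q1; q0-c>q0; q1-a>q1; q1-b>q2; q1-c>q1; q2-a>q2; q2-b>q3; q2-c>q2; q3-a>q3; q3-b>q4; q3-c>q3; q4-a>q4; q4-b>q0; q4-c>q4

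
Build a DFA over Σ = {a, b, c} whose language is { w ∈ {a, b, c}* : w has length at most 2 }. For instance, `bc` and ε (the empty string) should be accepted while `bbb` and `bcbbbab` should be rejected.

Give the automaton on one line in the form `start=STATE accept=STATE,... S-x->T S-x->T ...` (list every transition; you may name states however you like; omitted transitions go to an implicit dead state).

We only need to distinguish lengths 0, 1, …, 2, and '>2'. Chain s0 → s1 → s2 → s3 on every symbol, with s3 looping. Accepting states: {s0, s1, s2}.
A 4-state machine:
        a   b   c  
>* s0   s1  s1  s1 
 * s1   s2  s2  s2 
 * s2   s3  s3  s3 
   s3   s3  s3  s3 
(> = start, * = accepting)

start=s0 accept=s0,s1,s2 s0-a->s1 s0-b->s1 s0-c->s1 s1-a->s2 s1-b->s2 s1-c->s2 s2-a->s3 s2-b->s3 s2-c->s3 s3-a->s3 s3-b->s3 s3-c->s3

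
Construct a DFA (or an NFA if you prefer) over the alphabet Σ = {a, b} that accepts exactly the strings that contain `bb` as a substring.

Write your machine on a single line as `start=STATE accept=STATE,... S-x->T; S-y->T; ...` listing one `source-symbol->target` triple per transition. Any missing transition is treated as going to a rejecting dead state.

States S0..S1 record the length of the longest prefix of `bb` that matches the current input suffix. Reaching S2 means `bb` has been seen, and we stay there forever. Accept from S2.
3 states suffice.
        a   b  
>  S0   S0  S1 
   S1   S0  S2 
 * S2   S2  S2 
(> = start, * = accepting)

start=S0; accept=S2; S0-a->S0; S0-b->S1; S1-a->S0; S1-b->S2; S2-a->S2; S2-b->S2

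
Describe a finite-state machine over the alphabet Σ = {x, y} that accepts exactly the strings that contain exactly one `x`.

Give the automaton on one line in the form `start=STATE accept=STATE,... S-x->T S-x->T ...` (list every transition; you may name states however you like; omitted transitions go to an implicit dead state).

Only the number of `x`s matters, and only up to 2. Make a chain S0 → S1 → S2 advanced by each `x` (with S2 absorbing); every other symbol self-loops. The accepting set is {S1}.
        x   y  
>  S0   S1  S0 
 * S1   S2  S1 
   S2   S2  S2 
(> = start, * = accepting)

start=S0 accept=S1 S0-x->S1 S0-y->S0 S1-x->S2 S1-y->S1 S2-x->S2 S2-y->S2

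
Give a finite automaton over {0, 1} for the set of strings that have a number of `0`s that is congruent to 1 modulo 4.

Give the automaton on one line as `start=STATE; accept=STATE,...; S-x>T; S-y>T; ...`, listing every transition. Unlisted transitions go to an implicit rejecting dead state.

The only thing that matters is how many `0`s have appeared, reduced mod 4. Use one state per residue: s0 for 0, …, s3 for 3. Reading `0` moves to the next residue; anything else stays put. s1 is accepting.
4 states suffice.
        0   1  
>  s0   s1  s0 
 * s1   s2  s1 
   s2   s3  s2 
   s3   s0  s3 
(> = start, * = accepting)

start=s0; accept=s1; s0-0>s1; s0-1>s0; s1-0>s2; s1-1>s1; s2-0>s3; s2-1>s2; s3-0>s0; s3-1>s3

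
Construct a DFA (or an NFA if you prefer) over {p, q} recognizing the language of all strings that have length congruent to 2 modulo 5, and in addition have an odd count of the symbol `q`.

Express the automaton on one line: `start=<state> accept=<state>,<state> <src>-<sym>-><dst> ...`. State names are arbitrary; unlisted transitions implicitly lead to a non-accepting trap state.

start=s0 accept=s4 s0-p->s1 s0-q->s2 s1-p->s3 s1-q->s4 s2-p->s4 s2-q->s3 s3-p->s5 s3-q->s6 s4-p->s6 s4-q->s5 s5-p->s7 s5-q->s8 s6-p->s8 s6-q->s7 s7-p->s0 s7-q->s9 s8-p->s9 s8-q->s0 s9-p->s2 s9-q->s1

Handle the two conditions separately and then intersect. The first has 5 states tracking the input length modulo 5; the second has 2 states tracking the count of `q`s modulo 2. A product state is a pair (one from each), accepting exactly when both do.
10 states suffice.
        p   q  
>  s0   s1  s2 
   s1   s3  s4 
   s2   s4  s3 
   s3   s5  s6 
 * s4   s6  s5 
   s5   s7  s8 
   s6   s8  s7 
   s7   s0  s9 
   s8   s9  s0 
   s9   s2  s1 
(> = start, * = accepting)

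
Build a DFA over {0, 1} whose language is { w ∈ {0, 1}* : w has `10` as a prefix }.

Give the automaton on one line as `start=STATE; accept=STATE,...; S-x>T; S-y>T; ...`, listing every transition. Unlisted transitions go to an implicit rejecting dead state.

start=S0; accept=S2; S0-0>S3; S0-1>S1; S1-0>S2; S1-1>S3; S2-0>S2; S2-1>S2; S3-0>S3; S3-1>S3

Walk along `10` while the input agrees: from S0 take `1` to S1, and so on. Any deviation drops to the rejecting sink S3. Once S2 is reached the prefix is confirmed and every continuation is accepted.
A 4-state machine:
        0   1  
>  S0   S3  S1 
   S1   S2  S3 
 * S2   S2  S2 
   S3   S3  S3 
(> = start, * = accepting)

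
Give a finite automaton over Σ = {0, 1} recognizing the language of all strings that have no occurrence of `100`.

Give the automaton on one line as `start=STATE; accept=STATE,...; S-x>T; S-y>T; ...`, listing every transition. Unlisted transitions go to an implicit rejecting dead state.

This is the complement of 'contains `100`'. Use the same substring-matching states — s0 through s3 holding how much of `100` has just been matched — but flip the accepting set: everything except the trap s3 accepts.
        0   1  
>* s0   s0  s1 
 * s1   s2  s1 
 * s2   s3  s1 
   s3   s3  s3 
(> = start, * = accepting)

start=s0; accept=s0,s1,s2; s0-0>s0; s0-1>s1; s1-0>s2; s1-1>s1; s2-0>s3; s2-1>s1; s3-0>s3; s3-1>s3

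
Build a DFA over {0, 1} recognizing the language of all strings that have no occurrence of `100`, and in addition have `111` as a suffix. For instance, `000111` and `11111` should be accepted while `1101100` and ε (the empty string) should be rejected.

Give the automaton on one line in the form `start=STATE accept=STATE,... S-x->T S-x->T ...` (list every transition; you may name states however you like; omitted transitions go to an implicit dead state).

start=q0 accept=q5 q0-0->q0 q0-1->q1 q1-0->q2 q1-1->q3 q2-0->q4 q2-1->q1 q3-0->q2 q3-1->q5 q4-0->q4 q4-1->q4 q5-0->q2 q5-1->q5

Handle the two conditions separately and then intersect. The first has 4 states tracking partial matches of the forbidden pattern `100`; the second has 4 states tracking how much of the suffix `111` has currently been matched. A product state is a pair (one from each), accepting exactly when both do. After merging equivalent states the machine shrinks.
With 6 states:
        0   1  
>  q0   q0  q1 
   q1   q2  q3 
   q2   q4  q1 
   q3   q2  q5 
   q4   q4  q4 
 * q5   q2  q5 
(> = start, * = accepting)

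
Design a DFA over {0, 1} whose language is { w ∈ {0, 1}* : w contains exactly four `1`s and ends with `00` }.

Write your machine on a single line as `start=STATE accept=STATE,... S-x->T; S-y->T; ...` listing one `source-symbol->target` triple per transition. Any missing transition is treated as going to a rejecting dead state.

start=s0; accept=s7; s0-0->s0; s0-1->s1; s1-0->s1; s1-1->s2; s2-0->s2; s2-1->s3; s3-0->s3; s3-1->s4; s4-0->s5; s4-1->s6; s5-0->s7; s5-1->s6; s6-0->s6; s6-1->s6; s7-0->s7; s7-1->s6

Run two small machines in parallel and take their product. One (6 states) tracks the count of `1`s, saturating at 5; the other (3 states) tracks how much of the suffix `00` has currently been matched. Each combined state is a pair, one component from each; accept when both components accept. After merging equivalent states the machine shrinks.
With 8 states:
        0   1  
>  s0   s0  s1 
   s1   s1  s2 
   s2   s2  s3 
   s3   s3  s4 
   s4   s5  s6 
   s5   s7  s6 
   s6   s6  s6 
 * s7   s7  s6 
(> = start, * = accepting)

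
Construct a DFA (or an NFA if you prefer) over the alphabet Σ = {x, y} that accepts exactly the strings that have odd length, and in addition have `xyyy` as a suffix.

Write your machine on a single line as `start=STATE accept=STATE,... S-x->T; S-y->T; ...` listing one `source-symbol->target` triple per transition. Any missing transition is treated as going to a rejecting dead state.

Run two small machines in parallel and take their product. One (2 states) tracks the input length modulo 2; the other (5 states) tracks how much of the suffix `xyyy` has currently been matched. Each combined state is a pair, one component from each; accept when both components accept.
A 10-state machine:
       x  y 
>  A   B  C 
   B   D  E 
   C   D  A 
   D   B  F 
   E   B  G 
   F   D  H 
   G   D  I 
   H   B  J 
   I   B  C 
 * J   D  A 
(> = start, * = accepting)

start=A; accept=J; A-x->B; A-y->C; B-x->D; B-y->E; C-x->D; C-y->A; D-x->B; D-y->F; E-x->B; E-y->G; F-x->D; F-y->H; G-x->D; G-y->I; H-x->B; H-y->J; I-x->B; I-y->C; J-x->D; J-y->A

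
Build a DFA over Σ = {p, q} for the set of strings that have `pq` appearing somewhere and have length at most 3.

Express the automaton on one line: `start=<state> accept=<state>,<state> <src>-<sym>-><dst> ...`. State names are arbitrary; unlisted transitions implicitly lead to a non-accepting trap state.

Handle the two conditions separately and then intersect. One (3 states) tracks whether and how much of `pq` has been seen; the other (5 states) tracks the input length, saturating at 4. Each combined state is a pair, one component from each; accept when both components accept.
With 12 states:
          p    q  
>  S0     S1   S2 
   S1     S3   S4 
   S2     S3   S5 
   S3     S6   S7 
 * S4     S7   S7 
   S5     S6   S8 
   S6     S9  S10 
 * S7    S10  S10 
   S8     S9  S11 
   S9     S9  S10 
   S10   S10  S10 
   S11    S9  S11 
(> = start, * = accepting)

start=S0 accept=S4,S7 S0-p->S1 S0-q->S2 S1-p->S3 S1-q->S4 S2-p->S3 S2-q->S5 S3-p->S6 S3-q->S7 S4-p->S7 S4-q->S7 S5-p->S6 S5-q->S8 S6-p->S9 S6-q->S10 S7-p->S10 S7-q->S10 S8-p->S9 S8-q->S11 S9-p->S9 S9-q->S10 S10-p->S10 S10-q->S10 S11-p->S9 S11-q->S11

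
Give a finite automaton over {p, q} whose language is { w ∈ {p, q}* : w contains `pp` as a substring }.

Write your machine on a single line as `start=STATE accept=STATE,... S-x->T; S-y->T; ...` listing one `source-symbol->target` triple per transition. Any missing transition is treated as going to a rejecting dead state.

Track how much of `pp` has been matched so far: state A is no progress, C is the absorbing accept state reached once `pp` has occurred. Intermediate states record partial matches; on a mismatch, fall back to the longest reusable overlap.
A 3-state machine:
       p  q 
>  A   B  A 
   B   C  A 
 * C   C  C 
(> = start, * = accepting)

start=A; accept=C; A-p->B; A-q->A; B-p->C; B-q->A; C-p->C; C-q->C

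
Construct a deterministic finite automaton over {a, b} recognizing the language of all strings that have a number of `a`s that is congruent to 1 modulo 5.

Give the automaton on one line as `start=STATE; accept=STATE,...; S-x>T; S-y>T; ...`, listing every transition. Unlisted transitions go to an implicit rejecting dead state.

The only thing that matters is how many `a`s have appeared, reduced mod 5. Use one state per residue: S0 for 0, …, S4 for 4. Reading `a` moves to the next residue; anything else stays put. S1 is accepting.
A 5-state machine:
        a   b  
>  S0   S1  S0 
 * S1   S2  S1 
   S2   S3  S2 
   S3   S4  S3 
   S4   S0  S4 
(> = start, * = accepting)

start=S0; accept=S1; S0-a>S1; S0-b>S0; S1-a>S2; S1-b>S1; S2-a>S3; S2-b>S2; S3-a>S4; S3-b>S3; S4-a>S0; S4-b>S4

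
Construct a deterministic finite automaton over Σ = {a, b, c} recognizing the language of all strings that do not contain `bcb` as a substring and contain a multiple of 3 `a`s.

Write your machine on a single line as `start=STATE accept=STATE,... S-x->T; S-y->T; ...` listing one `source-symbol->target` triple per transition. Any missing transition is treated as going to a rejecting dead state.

Build one automaton per condition and run them in lockstep. One (4 states) tracks partial matches of the forbidden pattern `bcb`; the other (3 states) tracks the count of `a`s modulo 3. Each combined state is a pair, one component from each; accept when both components accept.
12 states suffice.
          a    b    c  
>* S0     S1   S2   S0 
   S1     S3   S4   S1 
 * S2     S1   S2   S5 
   S3     S0   S6   S3 
   S4     S3   S4   S7 
 * S5     S1   S8   S0 
   S6     S0   S6   S9 
   S7     S3  S10   S1 
   S8    S10   S8   S8 
   S9     S0  S11   S3 
   S10   S11  S10  S10 
   S11    S8  S11  S11 
(> = start, * = accepting)

start=S0; accept=S0,S2,S5; S0-a->S1; S0-b->S2; S0-c->S0; S1-a->S3; S1-b->S4; S1-c->S1; S2-a->S1; S2-b->S2; S2-c->S5; S3-a->S0; S3-b->S6; S3-c->S3; S4-a->S3; S4-b->S4; S4-c->S7; S5-a->S1; S5-b->S8; S5-c->S0; S6-a->S0; S6-b->S6; S6-c->S9; S7-a->S3; S7-b->S10; S7-c->S1; S8-a->S10; S8-b->S8; S8-c->S8; S9-a->S0; S9-b->S11; S9-c->S3; S10-a->S11; S10-b->S10; S10-c->S10; S11-a->S8; S11-b->S11; S11-c->S11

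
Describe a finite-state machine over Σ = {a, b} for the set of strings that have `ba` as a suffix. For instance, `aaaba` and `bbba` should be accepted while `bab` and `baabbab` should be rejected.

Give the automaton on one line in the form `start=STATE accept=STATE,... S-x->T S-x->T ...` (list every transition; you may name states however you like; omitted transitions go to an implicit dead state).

start=S0 accept=S2 S0-a->S0 S0-b->S1 S1-a->S2 S1-b->S1 S2-a->S0 S2-b->S1

Remember how much of `ba` the current input suffix matches. State S0 means no match yet; S1 means the last symbol is `b`; S2 means the last 2 symbols are `ba`. Only S2 accepts. On a mismatch, fall back to the longest proper suffix that is still a prefix of `ba`.
        a   b  
>  S0   S0  S1 
   S1   S2  S1 
 * S2   S0  S1 
(> = start, * = accepting)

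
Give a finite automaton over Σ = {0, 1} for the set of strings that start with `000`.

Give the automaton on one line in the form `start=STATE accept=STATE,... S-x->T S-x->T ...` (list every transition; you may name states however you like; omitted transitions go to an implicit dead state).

start=q0 accept=q3 q0-0->q1 q0-1->q4 q1-0->q2 q1-1->q4 q2-0->q3 q2-1->q4 q3-0->q3 q3-1->q3 q4-0->q4 q4-1->q4

Walk along `000` while the input agrees: from q0 take `0` to q1, and so on. Any deviation drops to the rejecting sink q4. Once q3 is reached the prefix is confirmed and every continuation is accepted.
        0   1  
>  q0   q1  q4 
   q1   q2  q4 
   q2   q3  q4 
 * q3   q3  q3 
   q4   q4  q4 
(> = start, * = accepting)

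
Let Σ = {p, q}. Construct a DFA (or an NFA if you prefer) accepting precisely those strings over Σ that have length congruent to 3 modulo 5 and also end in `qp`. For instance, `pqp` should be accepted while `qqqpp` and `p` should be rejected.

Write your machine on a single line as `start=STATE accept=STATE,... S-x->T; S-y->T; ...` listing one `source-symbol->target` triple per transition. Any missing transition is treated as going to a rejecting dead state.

start=S0; accept=S5; S0-p->S1; S0-q->S1; S1-p->S2; S1-q->S3; S2-p->S4; S2-q->S4; S3-p->S5; S3-q->S4; S4-p->S6; S4-q->S6; S5-p->S6; S5-q->S6; S6-p->S0; S6-q->S0

Build one automaton per condition and run them in lockstep. The first has 5 states tracking the input length modulo 5; the second has 3 states tracking how much of the suffix `qp` has currently been matched. A product state is a pair (one from each), accepting exactly when both do. Minimizing collapses redundant product states.
With 7 states:
        p   q  
>  S0   S1  S1 
   S1   S2  S3 
   S2   S4  S4 
   S3   S5  S4 
   S4   S6  S6 
 * S5   S6  S6 
   S6   S0  S0 
(> = start, * = accepting)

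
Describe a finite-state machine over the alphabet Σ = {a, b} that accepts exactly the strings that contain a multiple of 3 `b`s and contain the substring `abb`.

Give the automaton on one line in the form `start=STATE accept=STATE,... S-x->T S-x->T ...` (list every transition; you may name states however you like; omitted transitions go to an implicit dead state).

Run two small machines in parallel and take their product. One (3 states) tracks the count of `b`s modulo 3; the other (4 states) tracks whether and how much of `abb` has been seen. Each combined state is a pair, one component from each; accept when both components accept.
A 12-state machine:
          a    b  
>  q0     q1   q2 
   q1     q1   q3 
   q2     q4   q5 
   q3     q4   q6 
   q4     q4   q7 
   q5     q8   q0 
   q6     q6   q9 
   q7     q8   q9 
   q8     q8  q10 
 * q9     q9  q11 
   q10    q1  q11 
   q11   q11   q6 
(> = start, * = accepting)

start=q0 accept=q9 q0-a->q1 q0-b->q2 q1-a->q1 q1-b->q3 q2-a->q4 q2-b->q5 q3-a->q4 q3-b->q6 q4-a->q4 q4-b->q7 q5-a->q8 q5-b->q0 q6-a->q6 q6-b->q9 q7-a->q8 q7-b->q9 q8-a->q8 q8-b->q10 q9-a->q9 q9-b->q11 q10-a->q1 q10-b->q11 q11-a->q11 q11-b->q6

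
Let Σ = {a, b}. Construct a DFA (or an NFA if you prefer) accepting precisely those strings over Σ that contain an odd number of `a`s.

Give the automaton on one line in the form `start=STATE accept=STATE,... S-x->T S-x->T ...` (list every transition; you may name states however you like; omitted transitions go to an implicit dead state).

start=s0 accept=s1 s0-a->s1 s0-b->s0 s1-a->s0 s1-b->s1

The only thing that matters is how many `a`s have appeared, reduced mod 2. Use one state per residue: s0 for 0, …, s1 for 1. Reading `a` moves to the next residue; anything else stays put. s1 is accepting.
With 2 states:
        a   b  
>  s0   s1  s0 
 * s1   s0  s1 
(> = start, * = accepting)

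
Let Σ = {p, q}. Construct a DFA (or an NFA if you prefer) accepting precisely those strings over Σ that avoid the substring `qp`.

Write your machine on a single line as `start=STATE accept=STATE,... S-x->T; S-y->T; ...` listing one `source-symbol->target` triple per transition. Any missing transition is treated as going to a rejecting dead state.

start=s0; accept=s0,s1; s0-p->s0; s0-q->s1; s1-p->s2; s1-q->s1; s2-p->s2; s2-q->s2

Track partial matches of the forbidden pattern `qp`. State s2 is a dead state reached once `qp` has occurred; every other state accepts. s0 means no part of `qp` is currently matched.
With 3 states:
        p   q  
>* s0   s0  s1 
 * s1   s2  s1 
   s2   s2  s2 
(> = start, * = accepting)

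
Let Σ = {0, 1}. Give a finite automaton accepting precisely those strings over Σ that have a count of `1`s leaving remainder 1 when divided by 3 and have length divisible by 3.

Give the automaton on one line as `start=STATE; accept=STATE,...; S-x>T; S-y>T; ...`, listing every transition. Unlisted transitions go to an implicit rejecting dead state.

Handle the two conditions separately and then intersect. The first has 3 states tracking the count of `1`s modulo 3; the second has 3 states tracking the input length modulo 3. A product state is a pair (one from each), accepting exactly when both do.
With 9 states:
        0   1  
>  S0   S1  S2 
   S1   S3  S4 
   S2   S4  S5 
   S3   S0  S6 
   S4   S6  S7 
   S5   S7  S0 
 * S6   S2  S8 
   S7   S8  S1 
   S8   S5  S3 
(> = start, * = accepting)

start=S0; accept=S6; S0-0>S1; S0-1>S2; S1-0>S3; S1-1>S4; S2-0>S4; S2-1>S5; S3-0>S0; S3-1>S6; S4-0>S6; S4-1>S7; S5-0>S7; S5-1>S0; S6-0>S2; S6-1>S8; S7-0>S8; S7-1>S1; S8-0>S5; S8-1>S3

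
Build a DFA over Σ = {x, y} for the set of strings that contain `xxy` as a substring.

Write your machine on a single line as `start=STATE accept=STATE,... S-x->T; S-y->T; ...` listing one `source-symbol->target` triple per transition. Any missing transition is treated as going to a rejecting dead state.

start=q0; accept=q3; q0-x->q1; q0-y->q0; q1-x->q2; q1-y->q0; q2-x->q2; q2-y->q3; q3-x->q3; q3-y->q3

Track how much of `xxy` has been matched so far: state q0 is no progress, q3 is the absorbing accept state reached once `xxy` has occurred. Intermediate states record partial matches; on a mismatch, fall back to the longest reusable overlap.
With 4 states:
        x   y  
>  q0   q1  q0 
   q1   q2  q0 
   q2   q2  q3 
 * q3   q3  q3 
(> = start, * = accepting)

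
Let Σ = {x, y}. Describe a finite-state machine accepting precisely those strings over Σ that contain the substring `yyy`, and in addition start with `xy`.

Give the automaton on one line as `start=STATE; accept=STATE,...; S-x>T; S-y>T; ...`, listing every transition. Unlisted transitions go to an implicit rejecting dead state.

Run two small machines in parallel and take their product. One (4 states) tracks whether and how much of `yyy` has been seen; the other (4 states) tracks whether the input so far still matches the prefix `xy`. Each combined state is a pair, one component from each; accept when both components accept.
With 10 states:
        x   y  
>  S0   S1  S2 
   S1   S3  S4 
   S2   S3  S5 
   S3   S3  S2 
   S4   S6  S7 
   S5   S3  S8 
   S6   S6  S4 
   S7   S6  S9 
   S8   S8  S8 
 * S9   S9  S9 
(> = start, * = accepting)

start=S0; accept=S9; S0-x>S1; S0-y>S2; S1-x>S3; S1-y>S4; S2-x>S3; S2-y>S5; S3-x>S3; S3-y>S2; S4-x>S6; S4-y>S7; S5-x>S3; S5-y>S8; S6-x>S6; S6-y>S4; S7-x>S6; S7-y>S9; S8-x>S8; S8-y>S8; S9-x>S9; S9-y>S9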